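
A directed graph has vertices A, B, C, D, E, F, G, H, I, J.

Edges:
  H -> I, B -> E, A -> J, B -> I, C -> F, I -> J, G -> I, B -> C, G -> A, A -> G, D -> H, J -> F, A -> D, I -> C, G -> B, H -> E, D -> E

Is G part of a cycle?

Yes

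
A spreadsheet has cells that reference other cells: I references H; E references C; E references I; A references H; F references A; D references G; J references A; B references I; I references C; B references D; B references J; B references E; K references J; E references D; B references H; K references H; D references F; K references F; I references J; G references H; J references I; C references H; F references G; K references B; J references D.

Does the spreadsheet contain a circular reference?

Yes

DFS with white/gray/black marking, starting from I:
I gray
  J gray
    D gray
      G gray
        H gray
        H black
      G black
      F gray
        F→G: G black — skip
        A gray
          A→H: H black — skip
        A black
      F black
    D black
    J→I: I is gray → back edge
Back edge found, so a cycle exists: I → J → I.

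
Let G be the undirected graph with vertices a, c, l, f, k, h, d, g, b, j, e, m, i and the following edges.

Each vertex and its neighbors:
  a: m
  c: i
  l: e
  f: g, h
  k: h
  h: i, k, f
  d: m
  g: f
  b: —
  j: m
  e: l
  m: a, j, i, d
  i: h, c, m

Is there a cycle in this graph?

DFS, tracking each vertex's parent; an edge to a visited non-parent vertex closes a cycle.
Start from j:
visit j (parent –)
  visit m (parent j)
    visit a (parent m)
      a–m: parent, skip
    m–j: parent, skip
    visit i (parent m)
      visit h (parent i)
        h–i: parent, skip
        visit k (parent h)
          k–h: parent, skip
        visit f (parent h)
          visit g (parent f)
            g–f: parent, skip
          f–h: parent, skip
      visit c (parent i)
        c–i: parent, skip
      i–m: parent, skip
    visit d (parent m)
      d–m: parent, skip
visit l (parent –)
  visit e (parent l)
    e–l: parent, skip
visit b (parent –)
No non-parent visited neighbor found — the graph is a forest.

No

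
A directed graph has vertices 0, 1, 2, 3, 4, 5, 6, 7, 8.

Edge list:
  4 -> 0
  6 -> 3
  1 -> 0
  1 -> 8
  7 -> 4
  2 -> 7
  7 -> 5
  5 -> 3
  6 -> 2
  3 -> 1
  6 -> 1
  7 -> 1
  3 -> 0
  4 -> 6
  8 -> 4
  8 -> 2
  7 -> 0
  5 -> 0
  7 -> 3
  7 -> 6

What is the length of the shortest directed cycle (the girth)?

3

For each vertex v, BFS finds the shortest path from v back to v.
The shortest such closed walk is 2 → 7 → 6 → 2, length 3.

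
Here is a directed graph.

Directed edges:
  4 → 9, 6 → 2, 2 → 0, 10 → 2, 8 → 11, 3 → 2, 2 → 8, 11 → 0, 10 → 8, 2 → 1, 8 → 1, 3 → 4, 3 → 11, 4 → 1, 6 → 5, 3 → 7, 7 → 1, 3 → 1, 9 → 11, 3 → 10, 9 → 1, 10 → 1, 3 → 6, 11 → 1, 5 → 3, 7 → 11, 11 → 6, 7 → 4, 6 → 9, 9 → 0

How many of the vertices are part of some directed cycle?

10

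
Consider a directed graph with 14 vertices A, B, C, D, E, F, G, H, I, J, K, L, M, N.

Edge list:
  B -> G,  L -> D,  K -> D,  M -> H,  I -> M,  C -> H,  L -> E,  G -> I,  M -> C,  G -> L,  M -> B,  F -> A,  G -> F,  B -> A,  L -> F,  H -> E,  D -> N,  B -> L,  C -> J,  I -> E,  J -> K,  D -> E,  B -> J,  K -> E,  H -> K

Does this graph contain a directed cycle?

DFS with white/gray/black marking, starting from H:
H gray
  E gray
  E black
  K gray
    K→E: E black — skip
    D gray
      N gray
      N black
      D→E: E black — skip
    D black
  K black
H black
A gray
A black
B gray
  G gray
    L gray
      L→E: E black — skip
      L→D: D black — skip
      F gray
        F→A: A black — skip
      F black
    L black
    I gray
      I→E: E black — skip
      M gray
        M→B: B is gray → back edge
Back edge found, so a cycle exists: B → G → I → M → B.

Yes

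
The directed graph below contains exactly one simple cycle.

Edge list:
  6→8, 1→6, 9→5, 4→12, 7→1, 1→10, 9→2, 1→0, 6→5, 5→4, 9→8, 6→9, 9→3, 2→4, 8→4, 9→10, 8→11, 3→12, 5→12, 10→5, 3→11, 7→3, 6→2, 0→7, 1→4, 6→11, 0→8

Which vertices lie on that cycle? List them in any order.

0, 1, 7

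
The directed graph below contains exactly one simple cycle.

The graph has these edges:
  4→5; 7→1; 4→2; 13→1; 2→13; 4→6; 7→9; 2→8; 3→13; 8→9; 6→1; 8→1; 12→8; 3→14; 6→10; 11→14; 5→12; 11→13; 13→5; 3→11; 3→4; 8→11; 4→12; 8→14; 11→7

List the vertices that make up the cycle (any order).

DFS with gray/black marking from 5:
5 gray
  12 gray
    8 gray
      9 gray
      9 black
      11 gray
        13 gray
          13→5: 5 is gray → back edge
Back edge closes the cycle 5 → 12 → 8 → 11 → 13 → 5; its vertices are {5, 8, 11, 12, 13}.

5, 8, 11, 12, 13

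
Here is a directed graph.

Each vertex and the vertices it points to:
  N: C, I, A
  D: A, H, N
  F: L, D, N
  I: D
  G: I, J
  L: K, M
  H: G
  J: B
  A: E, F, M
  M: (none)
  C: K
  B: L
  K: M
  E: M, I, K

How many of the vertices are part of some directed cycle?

8

A vertex is on a directed cycle iff it belongs to a strongly connected component of size ≥ 2 (or has a self-loop).
The vertices on cycles are {A, D, E, F, G, H, I, N} — 8 in total.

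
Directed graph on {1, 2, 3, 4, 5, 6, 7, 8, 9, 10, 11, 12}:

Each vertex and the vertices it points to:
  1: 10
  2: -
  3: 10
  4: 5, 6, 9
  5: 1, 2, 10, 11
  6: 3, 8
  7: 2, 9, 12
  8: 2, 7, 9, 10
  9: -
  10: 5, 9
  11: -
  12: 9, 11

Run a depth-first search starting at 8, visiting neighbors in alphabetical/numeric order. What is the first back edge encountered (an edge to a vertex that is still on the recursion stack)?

1→10

DFS from 8 (visiting neighbors in alphabetical/numeric order); mark gray on enter, black on exit:
8 gray
  2 gray
  2 black
  7 gray
    7→2: 2 black — skip
    9 gray
    9 black
    12 gray
      12→9: 9 black — skip
      11 gray
      11 black
    12 black
  7 black
  8→9: 9 black — skip
  10 gray
    5 gray
      1 gray
        1→10: 10 is gray → back edge
First back edge: 1 → 10.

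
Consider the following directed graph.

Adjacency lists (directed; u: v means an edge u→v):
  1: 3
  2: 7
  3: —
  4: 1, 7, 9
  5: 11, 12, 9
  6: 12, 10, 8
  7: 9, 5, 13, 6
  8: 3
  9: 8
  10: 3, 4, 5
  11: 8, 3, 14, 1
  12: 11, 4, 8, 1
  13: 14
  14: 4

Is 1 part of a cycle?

1 lies on a cycle iff there is a path from 1 back to itself.
Exploring from 1, it never reaches itself; equivalently, its strongly connected component is a singleton.

No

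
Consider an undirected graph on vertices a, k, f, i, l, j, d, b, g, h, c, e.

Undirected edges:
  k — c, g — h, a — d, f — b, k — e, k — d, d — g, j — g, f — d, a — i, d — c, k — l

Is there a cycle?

Yes

DFS, tracking each vertex's parent; an edge to a visited non-parent vertex closes a cycle.
Start from j:
visit j (parent –)
  visit g (parent j)
    g–j: parent, skip
    visit d (parent g)
      visit k (parent d)
        visit c (parent k)
          c–k: parent, skip
          c–d: d visited and ≠ parent → cycle
Cycle: d – k – c – d.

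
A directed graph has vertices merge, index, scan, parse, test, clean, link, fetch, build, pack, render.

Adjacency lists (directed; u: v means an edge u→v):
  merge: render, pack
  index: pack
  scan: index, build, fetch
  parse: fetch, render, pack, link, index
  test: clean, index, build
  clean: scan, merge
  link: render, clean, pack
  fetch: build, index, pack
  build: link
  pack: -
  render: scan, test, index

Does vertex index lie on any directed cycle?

No

index lies on a cycle iff there is a path from index back to itself.
Exploring from index, it never reaches itself; equivalently, its strongly connected component is a singleton.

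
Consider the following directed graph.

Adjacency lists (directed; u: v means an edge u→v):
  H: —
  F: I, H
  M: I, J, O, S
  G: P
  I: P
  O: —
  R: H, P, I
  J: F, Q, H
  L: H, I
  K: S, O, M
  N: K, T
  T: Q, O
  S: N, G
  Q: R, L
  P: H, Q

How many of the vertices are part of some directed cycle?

A vertex is on a directed cycle iff it belongs to a strongly connected component of size ≥ 2 (or has a self-loop).
The vertices on cycles are {I, K, L, M, N, P, Q, R, S} — 9 in total.

9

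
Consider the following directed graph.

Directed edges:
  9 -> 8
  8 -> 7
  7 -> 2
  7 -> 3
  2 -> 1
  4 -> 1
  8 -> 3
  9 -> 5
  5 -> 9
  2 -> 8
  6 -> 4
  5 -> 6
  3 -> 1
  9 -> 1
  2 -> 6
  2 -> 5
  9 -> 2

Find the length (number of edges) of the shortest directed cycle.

For each vertex v, BFS finds the shortest path from v back to v.
The shortest such closed walk is 5 → 9 → 5, length 2.

2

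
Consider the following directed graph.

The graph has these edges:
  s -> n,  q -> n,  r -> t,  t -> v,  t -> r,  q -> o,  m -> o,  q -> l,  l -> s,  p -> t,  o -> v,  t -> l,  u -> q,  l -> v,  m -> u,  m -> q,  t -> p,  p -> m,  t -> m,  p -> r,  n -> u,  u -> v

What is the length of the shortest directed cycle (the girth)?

For each vertex v, BFS finds the shortest path from v back to v.
The shortest such closed walk is t → r → t, length 2.

2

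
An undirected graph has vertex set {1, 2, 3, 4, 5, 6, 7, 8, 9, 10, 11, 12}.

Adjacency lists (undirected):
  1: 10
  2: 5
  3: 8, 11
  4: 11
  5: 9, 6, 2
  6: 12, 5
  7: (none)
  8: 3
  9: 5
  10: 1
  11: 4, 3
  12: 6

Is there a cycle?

DFS, tracking each vertex's parent; an edge to a visited non-parent vertex closes a cycle.
Start from 8:
visit 8 (parent –)
  visit 3 (parent 8)
    3–8: parent, skip
    visit 11 (parent 3)
      visit 4 (parent 11)
        4–11: parent, skip
      11–3: parent, skip
visit 1 (parent –)
  visit 10 (parent 1)
    10–1: parent, skip
visit 2 (parent –)
  visit 5 (parent 2)
    visit 9 (parent 5)
      9–5: parent, skip
    visit 6 (parent 5)
      visit 12 (parent 6)
        12–6: parent, skip
      6–5: parent, skip
    5–2: parent, skip
visit 7 (parent –)
No non-parent visited neighbor found — the graph is a forest.

No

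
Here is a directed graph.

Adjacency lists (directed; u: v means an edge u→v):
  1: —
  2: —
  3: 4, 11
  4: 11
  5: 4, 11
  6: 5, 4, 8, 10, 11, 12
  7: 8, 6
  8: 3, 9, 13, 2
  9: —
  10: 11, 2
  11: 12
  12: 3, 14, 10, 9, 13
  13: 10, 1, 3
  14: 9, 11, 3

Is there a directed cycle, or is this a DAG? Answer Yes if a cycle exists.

DFS with white/gray/black marking, starting from 14:
14 gray
  9 gray
  9 black
  11 gray
    12 gray
      3 gray
        4 gray
          4→11: 11 is gray → back edge
Back edge found, so a cycle exists: 11 → 12 → 3 → 4 → 11.

Yes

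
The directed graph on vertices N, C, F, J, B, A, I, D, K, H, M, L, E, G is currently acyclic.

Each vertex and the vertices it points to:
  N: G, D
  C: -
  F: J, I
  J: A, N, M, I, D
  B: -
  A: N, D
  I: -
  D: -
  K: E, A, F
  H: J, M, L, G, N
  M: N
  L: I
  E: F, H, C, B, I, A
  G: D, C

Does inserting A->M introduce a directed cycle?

No

Adding A→M creates a cycle iff M can already reach A.
Explore from M: no path reaches A. The graph stays acyclic.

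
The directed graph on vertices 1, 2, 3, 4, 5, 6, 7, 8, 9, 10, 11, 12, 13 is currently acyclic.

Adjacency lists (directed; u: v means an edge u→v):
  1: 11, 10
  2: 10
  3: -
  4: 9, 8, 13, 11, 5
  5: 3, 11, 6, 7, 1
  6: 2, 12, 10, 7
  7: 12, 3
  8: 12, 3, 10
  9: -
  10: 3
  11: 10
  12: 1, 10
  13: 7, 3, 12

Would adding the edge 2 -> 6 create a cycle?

Yes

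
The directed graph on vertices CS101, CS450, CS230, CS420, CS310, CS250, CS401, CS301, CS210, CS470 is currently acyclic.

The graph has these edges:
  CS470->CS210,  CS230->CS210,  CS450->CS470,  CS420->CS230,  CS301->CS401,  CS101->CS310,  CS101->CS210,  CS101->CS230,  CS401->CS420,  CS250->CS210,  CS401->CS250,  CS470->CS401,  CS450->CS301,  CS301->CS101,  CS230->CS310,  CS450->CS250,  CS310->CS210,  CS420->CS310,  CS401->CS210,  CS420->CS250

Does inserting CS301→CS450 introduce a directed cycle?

Yes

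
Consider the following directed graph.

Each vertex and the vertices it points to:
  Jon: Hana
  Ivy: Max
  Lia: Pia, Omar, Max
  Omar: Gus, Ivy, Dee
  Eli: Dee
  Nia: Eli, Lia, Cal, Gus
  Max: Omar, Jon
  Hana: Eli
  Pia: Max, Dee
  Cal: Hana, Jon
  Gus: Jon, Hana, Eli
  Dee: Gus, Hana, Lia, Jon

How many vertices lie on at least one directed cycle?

A vertex is on a directed cycle iff it belongs to a strongly connected component of size ≥ 2 (or has a self-loop).
The vertices on cycles are {Dee, Eli, Gus, Ivy, Jon, Lia, Max, Pia, Hana, Omar} — 10 in total.

10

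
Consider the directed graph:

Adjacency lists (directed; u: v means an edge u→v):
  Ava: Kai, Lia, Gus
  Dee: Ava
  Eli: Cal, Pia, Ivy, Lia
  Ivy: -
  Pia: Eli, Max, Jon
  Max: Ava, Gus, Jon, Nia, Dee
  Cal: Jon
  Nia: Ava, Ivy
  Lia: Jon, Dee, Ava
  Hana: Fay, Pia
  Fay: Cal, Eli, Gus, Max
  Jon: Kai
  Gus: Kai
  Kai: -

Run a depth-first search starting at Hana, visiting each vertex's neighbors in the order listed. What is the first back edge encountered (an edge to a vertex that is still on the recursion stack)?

Pia->Eli

DFS from Hana (visiting each vertex's neighbors in the order listed); mark gray on enter, black on exit:
Hana gray
  Fay gray
    Cal gray
      Jon gray
        Kai gray
        Kai black
      Jon black
    Cal black
    Eli gray
      Eli→Cal: Cal black — skip
      Pia gray
        Pia→Eli: Eli is gray → back edge
First back edge: Pia → Eli.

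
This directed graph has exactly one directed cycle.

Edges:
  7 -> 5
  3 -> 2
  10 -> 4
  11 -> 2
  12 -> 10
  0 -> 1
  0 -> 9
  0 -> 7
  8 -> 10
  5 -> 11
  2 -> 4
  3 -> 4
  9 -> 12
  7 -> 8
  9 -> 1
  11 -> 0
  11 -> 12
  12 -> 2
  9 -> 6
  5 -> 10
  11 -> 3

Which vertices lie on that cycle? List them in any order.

DFS with gray/black marking from 5:
5 gray
  11 gray
    12 gray
      2 gray
        4 gray
        4 black
      2 black
      10 gray
        10→4: 4 black — skip
      10 black
    12 black
    0 gray
      9 gray
        1 gray
        1 black
        6 gray
        6 black
        9→12: 12 black — skip
      9 black
      7 gray
        7→5: 5 is gray → back edge
Back edge closes the cycle 5 → 11 → 0 → 7 → 5; its vertices are {0, 5, 7, 11}.

0, 5, 7, 11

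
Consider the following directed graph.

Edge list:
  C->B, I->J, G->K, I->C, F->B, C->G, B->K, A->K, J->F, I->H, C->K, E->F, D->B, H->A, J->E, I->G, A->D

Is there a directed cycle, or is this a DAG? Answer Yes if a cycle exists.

No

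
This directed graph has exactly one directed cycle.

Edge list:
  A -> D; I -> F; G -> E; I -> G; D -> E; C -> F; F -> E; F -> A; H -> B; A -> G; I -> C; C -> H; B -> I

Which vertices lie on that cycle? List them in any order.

DFS with gray/black marking from B:
B gray
  I gray
    G gray
      E gray
      E black
    G black
    F gray
      F→E: E black — skip
      A gray
        D gray
          D→E: E black — skip
        D black
        A→G: G black — skip
      A black
    F black
    C gray
      C→F: F black — skip
      H gray
        H→B: B is gray → back edge
Back edge closes the cycle B → I → C → H → B; its vertices are {B, C, H, I}.

B, C, H, I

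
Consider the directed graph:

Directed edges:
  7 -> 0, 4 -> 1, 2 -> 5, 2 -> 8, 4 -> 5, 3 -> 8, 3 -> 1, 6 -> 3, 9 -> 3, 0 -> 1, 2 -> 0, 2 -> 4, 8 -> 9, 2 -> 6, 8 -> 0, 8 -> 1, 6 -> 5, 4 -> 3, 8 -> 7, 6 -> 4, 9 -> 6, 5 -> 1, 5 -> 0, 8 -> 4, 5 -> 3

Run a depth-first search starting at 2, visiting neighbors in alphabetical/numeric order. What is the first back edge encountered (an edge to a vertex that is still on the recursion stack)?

DFS from 2 (visiting neighbors in alphabetical/numeric order); mark gray on enter, black on exit:
2 gray
  0 gray
    1 gray
    1 black
  0 black
  4 gray
    4→1: 1 black — skip
    3 gray
      3→1: 1 black — skip
      8 gray
        8→0: 0 black — skip
        8→1: 1 black — skip
        8→4: 4 is gray → back edge
First back edge: 8 → 4.

8→4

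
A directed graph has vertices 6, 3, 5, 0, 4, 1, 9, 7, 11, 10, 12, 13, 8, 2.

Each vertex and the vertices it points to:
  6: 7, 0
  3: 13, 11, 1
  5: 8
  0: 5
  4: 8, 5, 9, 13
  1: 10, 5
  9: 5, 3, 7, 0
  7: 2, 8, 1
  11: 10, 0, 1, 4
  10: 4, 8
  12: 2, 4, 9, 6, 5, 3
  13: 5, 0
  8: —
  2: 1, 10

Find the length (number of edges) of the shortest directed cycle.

For each vertex v, BFS finds the shortest path from v back to v.
The shortest such closed walk is 9 → 3 → 11 → 4 → 9, length 4.

4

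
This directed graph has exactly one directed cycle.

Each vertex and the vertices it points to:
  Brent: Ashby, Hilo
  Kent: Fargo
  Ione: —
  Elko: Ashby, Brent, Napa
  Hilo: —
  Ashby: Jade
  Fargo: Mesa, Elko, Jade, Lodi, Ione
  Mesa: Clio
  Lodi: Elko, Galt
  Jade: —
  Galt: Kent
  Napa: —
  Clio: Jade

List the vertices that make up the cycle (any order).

Galt, Kent, Lodi, Fargo

DFS with gray/black marking from Fargo:
Fargo gray
  Mesa gray
    Clio gray
      Jade gray
      Jade black
    Clio black
  Mesa black
  Elko gray
    Ashby gray
      Ashby→Jade: Jade black — skip
    Ashby black
    Brent gray
      Brent→Ashby: Ashby black — skip
      Hilo gray
      Hilo black
    Brent black
    Napa gray
    Napa black
  Elko black
  Fargo→Jade: Jade black — skip
  Lodi gray
    Lodi→Elko: Elko black — skip
    Galt gray
      Kent gray
        Kent→Fargo: Fargo is gray → back edge
Back edge closes the cycle Fargo → Lodi → Galt → Kent → Fargo; its vertices are {Galt, Kent, Lodi, Fargo}.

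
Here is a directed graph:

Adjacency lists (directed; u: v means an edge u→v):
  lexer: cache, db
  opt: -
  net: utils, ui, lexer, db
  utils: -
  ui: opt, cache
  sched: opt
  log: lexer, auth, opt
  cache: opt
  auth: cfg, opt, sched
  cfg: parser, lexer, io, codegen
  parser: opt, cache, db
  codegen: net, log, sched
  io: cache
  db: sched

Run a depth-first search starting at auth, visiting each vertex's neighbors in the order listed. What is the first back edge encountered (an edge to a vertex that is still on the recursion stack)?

DFS from auth (visiting each vertex's neighbors in the order listed); mark gray on enter, black on exit:
auth gray
  cfg gray
    parser gray
      opt gray
      opt black
      cache gray
        cache→opt: opt black — skip
      cache black
      db gray
        sched gray
          sched→opt: opt black — skip
        sched black
      db black
    parser black
    lexer gray
      lexer→cache: cache black — skip
      lexer→db: db black — skip
    lexer black
    io gray
      io→cache: cache black — skip
    io black
    codegen gray
      net gray
        utils gray
        utils black
        ui gray
          ui→opt: opt black — skip
          ui→cache: cache black — skip
        ui black
        net→lexer: lexer black — skip
        net→db: db black — skip
      net black
      log gray
        log→lexer: lexer black — skip
        log→auth: auth is gray → back edge
First back edge: log → auth.

log→auth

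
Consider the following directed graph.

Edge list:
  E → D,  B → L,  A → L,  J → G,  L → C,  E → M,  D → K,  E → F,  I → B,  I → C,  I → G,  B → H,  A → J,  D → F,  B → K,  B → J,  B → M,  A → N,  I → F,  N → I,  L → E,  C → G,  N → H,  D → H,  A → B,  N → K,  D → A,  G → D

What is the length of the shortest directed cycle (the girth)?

4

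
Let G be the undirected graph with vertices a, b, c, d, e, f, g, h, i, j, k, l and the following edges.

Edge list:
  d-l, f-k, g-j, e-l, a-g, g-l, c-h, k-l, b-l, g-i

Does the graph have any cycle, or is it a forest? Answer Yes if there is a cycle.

No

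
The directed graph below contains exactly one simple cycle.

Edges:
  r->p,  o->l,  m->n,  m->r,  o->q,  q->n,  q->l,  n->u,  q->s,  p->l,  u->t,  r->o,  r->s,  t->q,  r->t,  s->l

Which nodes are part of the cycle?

n, q, t, u

DFS with gray/black marking from n:
n gray
  u gray
    t gray
      q gray
        q→n: n is gray → back edge
Back edge closes the cycle n → u → t → q → n; its vertices are {n, q, t, u}.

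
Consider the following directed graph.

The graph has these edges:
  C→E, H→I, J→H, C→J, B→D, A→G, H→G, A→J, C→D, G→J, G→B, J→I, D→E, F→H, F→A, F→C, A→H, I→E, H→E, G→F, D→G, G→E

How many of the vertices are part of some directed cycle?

8

A vertex is on a directed cycle iff it belongs to a strongly connected component of size ≥ 2 (or has a self-loop).
The vertices on cycles are {A, B, C, D, F, G, H, J} — 8 in total.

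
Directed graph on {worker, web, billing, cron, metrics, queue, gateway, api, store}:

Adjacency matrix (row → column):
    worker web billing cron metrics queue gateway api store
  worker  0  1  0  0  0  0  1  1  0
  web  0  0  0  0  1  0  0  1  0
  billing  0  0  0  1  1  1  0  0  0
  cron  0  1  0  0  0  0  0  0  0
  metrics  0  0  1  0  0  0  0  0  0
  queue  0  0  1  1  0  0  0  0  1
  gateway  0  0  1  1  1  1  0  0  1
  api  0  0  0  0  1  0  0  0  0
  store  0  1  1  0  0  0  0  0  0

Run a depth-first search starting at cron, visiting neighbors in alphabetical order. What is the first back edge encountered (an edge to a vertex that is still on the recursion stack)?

billing→cron

DFS from cron (visiting neighbors in alphabetical order); mark gray on enter, black on exit:
cron gray
  web gray
    api gray
      metrics gray
        billing gray
          billing→cron: cron is gray → back edge
First back edge: billing → cron.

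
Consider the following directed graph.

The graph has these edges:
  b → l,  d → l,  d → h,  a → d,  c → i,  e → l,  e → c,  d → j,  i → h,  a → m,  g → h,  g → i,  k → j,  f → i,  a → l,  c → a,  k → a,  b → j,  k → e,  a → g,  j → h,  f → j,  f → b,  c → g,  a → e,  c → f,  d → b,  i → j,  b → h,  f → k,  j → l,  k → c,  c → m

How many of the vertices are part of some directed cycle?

5

A vertex is on a directed cycle iff it belongs to a strongly connected component of size ≥ 2 (or has a self-loop).
The vertices on cycles are {a, c, e, f, k} — 5 in total.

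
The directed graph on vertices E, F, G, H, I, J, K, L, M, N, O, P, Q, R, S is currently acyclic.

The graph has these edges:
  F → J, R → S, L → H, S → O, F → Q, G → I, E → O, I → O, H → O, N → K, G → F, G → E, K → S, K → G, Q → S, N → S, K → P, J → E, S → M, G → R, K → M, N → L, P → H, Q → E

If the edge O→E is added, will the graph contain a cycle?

Yes

Adding O→E creates a cycle iff E can already reach O.
Path from E: E → O.
So E → … → O → E is a cycle.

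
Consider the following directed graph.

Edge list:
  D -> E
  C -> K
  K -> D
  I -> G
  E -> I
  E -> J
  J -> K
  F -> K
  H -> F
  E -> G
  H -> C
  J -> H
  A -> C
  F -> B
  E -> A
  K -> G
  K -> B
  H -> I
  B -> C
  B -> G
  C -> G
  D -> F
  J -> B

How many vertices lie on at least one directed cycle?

9

A vertex is on a directed cycle iff it belongs to a strongly connected component of size ≥ 2 (or has a self-loop).
The vertices on cycles are {A, B, C, D, E, F, H, J, K} — 9 in total.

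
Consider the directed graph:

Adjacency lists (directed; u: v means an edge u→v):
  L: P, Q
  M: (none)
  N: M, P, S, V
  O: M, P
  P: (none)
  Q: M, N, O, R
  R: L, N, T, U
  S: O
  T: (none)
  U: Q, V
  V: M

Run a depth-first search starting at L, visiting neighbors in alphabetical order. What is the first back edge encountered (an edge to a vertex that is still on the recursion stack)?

R->L

DFS from L (visiting neighbors in alphabetical order); mark gray on enter, black on exit:
L gray
  P gray
  P black
  Q gray
    M gray
    M black
    N gray
      N→M: M black — skip
      N→P: P black — skip
      S gray
        O gray
          O→M: M black — skip
          O→P: P black — skip
        O black
      S black
      V gray
        V→M: M black — skip
      V black
    N black
    Q→O: O black — skip
    R gray
      R→L: L is gray → back edge
First back edge: R → L.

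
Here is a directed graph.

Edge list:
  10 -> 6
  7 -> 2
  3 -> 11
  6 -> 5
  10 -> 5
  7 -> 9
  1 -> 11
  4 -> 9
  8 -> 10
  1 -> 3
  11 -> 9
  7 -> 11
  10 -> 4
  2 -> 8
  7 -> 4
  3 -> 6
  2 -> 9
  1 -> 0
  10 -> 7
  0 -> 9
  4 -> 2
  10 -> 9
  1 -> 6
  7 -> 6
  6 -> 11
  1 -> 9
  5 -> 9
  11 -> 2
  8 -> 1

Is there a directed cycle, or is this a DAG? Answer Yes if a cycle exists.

Yes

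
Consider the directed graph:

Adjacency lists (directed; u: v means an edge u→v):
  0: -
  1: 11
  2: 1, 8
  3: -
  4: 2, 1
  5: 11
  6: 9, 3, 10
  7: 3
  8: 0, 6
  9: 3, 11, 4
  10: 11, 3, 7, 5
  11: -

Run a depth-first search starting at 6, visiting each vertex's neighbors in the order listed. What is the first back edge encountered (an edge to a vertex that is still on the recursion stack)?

8→6

DFS from 6 (visiting each vertex's neighbors in the order listed); mark gray on enter, black on exit:
6 gray
  9 gray
    3 gray
    3 black
    11 gray
    11 black
    4 gray
      2 gray
        1 gray
          1→11: 11 black — skip
        1 black
        8 gray
          0 gray
          0 black
          8→6: 6 is gray → back edge
First back edge: 8 → 6.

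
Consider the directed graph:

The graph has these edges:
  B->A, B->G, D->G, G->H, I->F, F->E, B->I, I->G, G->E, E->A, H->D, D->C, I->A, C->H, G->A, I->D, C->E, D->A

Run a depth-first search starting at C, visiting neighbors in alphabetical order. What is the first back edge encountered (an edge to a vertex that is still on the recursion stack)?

DFS from C (visiting neighbors in alphabetical order); mark gray on enter, black on exit:
C gray
  E gray
    A gray
    A black
  E black
  H gray
    D gray
      D→A: A black — skip
      D→C: C is gray → back edge
First back edge: D → C.

D->C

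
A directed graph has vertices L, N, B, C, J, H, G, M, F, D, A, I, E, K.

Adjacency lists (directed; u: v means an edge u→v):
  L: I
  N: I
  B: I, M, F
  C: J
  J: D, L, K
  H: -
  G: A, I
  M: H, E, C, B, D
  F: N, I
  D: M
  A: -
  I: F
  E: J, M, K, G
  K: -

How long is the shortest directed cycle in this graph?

2

For each vertex v, BFS finds the shortest path from v back to v.
The shortest such closed walk is E → M → E, length 2.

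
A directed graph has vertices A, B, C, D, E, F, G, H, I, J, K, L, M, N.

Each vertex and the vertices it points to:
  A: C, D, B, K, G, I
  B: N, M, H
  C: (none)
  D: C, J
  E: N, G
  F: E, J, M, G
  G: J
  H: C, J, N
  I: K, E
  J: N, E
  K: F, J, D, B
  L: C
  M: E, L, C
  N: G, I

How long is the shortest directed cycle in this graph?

3

For each vertex v, BFS finds the shortest path from v back to v.
The shortest such closed walk is I → E → N → I, length 3.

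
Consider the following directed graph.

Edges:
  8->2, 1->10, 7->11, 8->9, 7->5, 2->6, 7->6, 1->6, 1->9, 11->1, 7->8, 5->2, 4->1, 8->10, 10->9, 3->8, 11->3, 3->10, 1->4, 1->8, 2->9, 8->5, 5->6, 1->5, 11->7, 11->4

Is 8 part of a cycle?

No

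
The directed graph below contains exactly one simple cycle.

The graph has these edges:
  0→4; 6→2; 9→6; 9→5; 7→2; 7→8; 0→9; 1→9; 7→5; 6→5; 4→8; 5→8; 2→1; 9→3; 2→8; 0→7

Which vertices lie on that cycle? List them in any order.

1, 2, 6, 9

DFS with gray/black marking from 9:
9 gray
  6 gray
    2 gray
      1 gray
        1→9: 9 is gray → back edge
Back edge closes the cycle 9 → 6 → 2 → 1 → 9; its vertices are {1, 2, 6, 9}.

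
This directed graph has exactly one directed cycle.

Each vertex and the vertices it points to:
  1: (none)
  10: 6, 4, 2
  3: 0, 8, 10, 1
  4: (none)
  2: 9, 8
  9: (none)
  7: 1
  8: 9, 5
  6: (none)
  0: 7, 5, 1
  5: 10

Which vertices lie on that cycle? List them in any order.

DFS with gray/black marking from 10:
10 gray
  6 gray
  6 black
  4 gray
  4 black
  2 gray
    9 gray
    9 black
    8 gray
      8→9: 9 black — skip
      5 gray
        5→10: 10 is gray → back edge
Back edge closes the cycle 10 → 2 → 8 → 5 → 10; its vertices are {2, 5, 8, 10}.

2, 5, 8, 10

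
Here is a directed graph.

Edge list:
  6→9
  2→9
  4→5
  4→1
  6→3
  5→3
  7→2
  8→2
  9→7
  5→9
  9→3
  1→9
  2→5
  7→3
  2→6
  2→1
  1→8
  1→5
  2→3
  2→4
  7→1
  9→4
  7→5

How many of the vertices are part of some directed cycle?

A vertex is on a directed cycle iff it belongs to a strongly connected component of size ≥ 2 (or has a self-loop).
The vertices on cycles are {1, 2, 4, 5, 6, 7, 8, 9} — 8 in total.

8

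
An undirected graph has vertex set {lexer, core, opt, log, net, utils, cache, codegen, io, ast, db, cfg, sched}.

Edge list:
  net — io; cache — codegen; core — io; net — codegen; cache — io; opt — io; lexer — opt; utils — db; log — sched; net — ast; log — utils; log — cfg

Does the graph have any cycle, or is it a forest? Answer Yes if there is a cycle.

DFS, tracking each vertex's parent; an edge to a visited non-parent vertex closes a cycle.
Start from sched:
visit sched (parent –)
  visit log (parent sched)
    visit cfg (parent log)
      cfg–log: parent, skip
    visit utils (parent log)
      visit db (parent utils)
        db–utils: parent, skip
      utils–log: parent, skip
    log–sched: parent, skip
visit lexer (parent –)
  visit opt (parent lexer)
    visit io (parent opt)
      visit net (parent io)
        net–io: parent, skip
        visit codegen (parent net)
          visit cache (parent codegen)
            cache–io: io visited and ≠ parent → cycle
Cycle: io – net – codegen – cache – io.

Yes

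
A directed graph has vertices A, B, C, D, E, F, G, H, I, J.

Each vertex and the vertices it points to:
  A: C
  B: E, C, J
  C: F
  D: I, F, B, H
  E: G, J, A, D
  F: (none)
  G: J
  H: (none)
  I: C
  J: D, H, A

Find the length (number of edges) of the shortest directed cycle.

3

For each vertex v, BFS finds the shortest path from v back to v.
The shortest such closed walk is E → D → B → E, length 3.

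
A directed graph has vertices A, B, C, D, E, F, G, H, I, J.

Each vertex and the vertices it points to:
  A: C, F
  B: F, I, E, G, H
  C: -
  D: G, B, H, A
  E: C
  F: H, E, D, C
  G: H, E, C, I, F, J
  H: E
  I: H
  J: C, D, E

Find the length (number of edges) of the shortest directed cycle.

For each vertex v, BFS finds the shortest path from v back to v.
The shortest such closed walk is D → A → F → D, length 3.

3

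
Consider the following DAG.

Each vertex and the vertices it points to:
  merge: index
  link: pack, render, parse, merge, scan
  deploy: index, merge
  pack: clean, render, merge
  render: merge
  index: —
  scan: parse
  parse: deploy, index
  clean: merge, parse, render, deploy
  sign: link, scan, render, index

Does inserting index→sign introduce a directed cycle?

Adding index→sign creates a cycle iff sign can already reach index.
Path from sign: sign → index.
So sign → … → index → sign is a cycle.

Yes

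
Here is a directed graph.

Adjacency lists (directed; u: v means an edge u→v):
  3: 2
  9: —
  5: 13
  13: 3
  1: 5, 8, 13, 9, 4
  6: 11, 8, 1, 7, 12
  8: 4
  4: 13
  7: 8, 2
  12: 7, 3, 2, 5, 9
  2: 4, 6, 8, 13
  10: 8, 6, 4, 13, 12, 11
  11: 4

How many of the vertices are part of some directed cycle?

A vertex is on a directed cycle iff it belongs to a strongly connected component of size ≥ 2 (or has a self-loop).
The vertices on cycles are {1, 2, 3, 4, 5, 6, 7, 8, 11, 12, 13} — 11 in total.

11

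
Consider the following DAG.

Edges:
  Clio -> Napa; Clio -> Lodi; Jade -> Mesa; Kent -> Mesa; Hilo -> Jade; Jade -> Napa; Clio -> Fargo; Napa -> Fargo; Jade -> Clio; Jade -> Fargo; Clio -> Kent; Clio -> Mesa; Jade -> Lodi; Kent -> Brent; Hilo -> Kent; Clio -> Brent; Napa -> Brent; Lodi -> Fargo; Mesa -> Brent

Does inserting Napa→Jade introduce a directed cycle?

Yes

Adding Napa→Jade creates a cycle iff Jade can already reach Napa.
Path from Jade: Jade → Napa.
So Jade → … → Napa → Jade is a cycle.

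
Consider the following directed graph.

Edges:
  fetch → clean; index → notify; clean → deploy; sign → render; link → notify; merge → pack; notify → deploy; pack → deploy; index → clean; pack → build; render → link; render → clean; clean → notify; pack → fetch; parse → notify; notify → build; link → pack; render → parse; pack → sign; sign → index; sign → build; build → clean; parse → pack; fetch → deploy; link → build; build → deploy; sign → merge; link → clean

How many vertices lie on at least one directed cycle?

9

A vertex is on a directed cycle iff it belongs to a strongly connected component of size ≥ 2 (or has a self-loop).
The vertices on cycles are {link, pack, sign, build, clean, merge, parse, notify, render} — 9 in total.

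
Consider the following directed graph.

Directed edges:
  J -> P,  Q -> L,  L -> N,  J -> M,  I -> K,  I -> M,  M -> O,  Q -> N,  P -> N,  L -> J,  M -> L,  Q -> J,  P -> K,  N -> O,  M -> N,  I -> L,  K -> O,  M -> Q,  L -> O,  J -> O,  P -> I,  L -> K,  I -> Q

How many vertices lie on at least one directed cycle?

6

A vertex is on a directed cycle iff it belongs to a strongly connected component of size ≥ 2 (or has a self-loop).
The vertices on cycles are {I, J, L, M, P, Q} — 6 in total.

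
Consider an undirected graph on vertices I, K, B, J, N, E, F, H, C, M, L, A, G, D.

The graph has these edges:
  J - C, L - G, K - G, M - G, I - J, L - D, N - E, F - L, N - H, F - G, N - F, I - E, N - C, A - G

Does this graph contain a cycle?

DFS, tracking each vertex's parent; an edge to a visited non-parent vertex closes a cycle.
Start from D:
visit D (parent –)
  visit L (parent D)
    visit F (parent L)
      visit N (parent F)
        N–F: parent, skip
        visit C (parent N)
          visit J (parent C)
            J–C: parent, skip
            visit I (parent J)
              visit E (parent I)
                E–I: parent, skip
                E–N: N visited and ≠ parent → cycle
Cycle: N – C – J – I – E – N.

Yes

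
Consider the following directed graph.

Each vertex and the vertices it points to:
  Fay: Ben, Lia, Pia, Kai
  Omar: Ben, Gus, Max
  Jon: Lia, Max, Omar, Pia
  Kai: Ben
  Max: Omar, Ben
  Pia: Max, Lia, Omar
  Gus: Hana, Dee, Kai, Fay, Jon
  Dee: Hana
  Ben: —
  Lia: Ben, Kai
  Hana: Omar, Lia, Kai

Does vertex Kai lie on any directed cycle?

Kai lies on a cycle iff there is a path from Kai back to itself.
Exploring from Kai, it never reaches itself; equivalently, its strongly connected component is a singleton.

No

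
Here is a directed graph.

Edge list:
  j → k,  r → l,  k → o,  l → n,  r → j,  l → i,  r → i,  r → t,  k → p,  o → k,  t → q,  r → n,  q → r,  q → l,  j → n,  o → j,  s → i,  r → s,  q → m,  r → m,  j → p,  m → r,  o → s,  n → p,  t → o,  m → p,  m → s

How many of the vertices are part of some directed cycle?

7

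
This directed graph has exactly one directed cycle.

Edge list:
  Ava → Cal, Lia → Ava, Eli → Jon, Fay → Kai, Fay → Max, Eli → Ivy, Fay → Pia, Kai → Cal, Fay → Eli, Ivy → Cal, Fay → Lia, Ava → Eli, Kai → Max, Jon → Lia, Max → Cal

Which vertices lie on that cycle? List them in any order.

Ava, Eli, Jon, Lia

DFS with gray/black marking from Eli:
Eli gray
  Jon gray
    Lia gray
      Ava gray
        Ava→Eli: Eli is gray → back edge
Back edge closes the cycle Eli → Jon → Lia → Ava → Eli; its vertices are {Ava, Eli, Jon, Lia}.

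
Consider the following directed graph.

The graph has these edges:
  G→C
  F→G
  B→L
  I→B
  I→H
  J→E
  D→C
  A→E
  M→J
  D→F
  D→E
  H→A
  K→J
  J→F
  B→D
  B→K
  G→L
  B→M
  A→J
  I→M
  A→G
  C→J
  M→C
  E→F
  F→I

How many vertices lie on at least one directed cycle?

A vertex is on a directed cycle iff it belongs to a strongly connected component of size ≥ 2 (or has a self-loop).
The vertices on cycles are {A, B, C, D, E, F, G, H, I, J, K, M} — 12 in total.

12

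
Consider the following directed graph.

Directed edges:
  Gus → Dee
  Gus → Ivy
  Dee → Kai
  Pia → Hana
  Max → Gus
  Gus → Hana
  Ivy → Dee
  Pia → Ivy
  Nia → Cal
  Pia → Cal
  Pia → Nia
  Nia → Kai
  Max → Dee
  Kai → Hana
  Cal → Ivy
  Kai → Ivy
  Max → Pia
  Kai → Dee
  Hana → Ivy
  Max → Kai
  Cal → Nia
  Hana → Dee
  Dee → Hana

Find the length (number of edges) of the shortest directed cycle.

2

For each vertex v, BFS finds the shortest path from v back to v.
The shortest such closed walk is Nia → Cal → Nia, length 2.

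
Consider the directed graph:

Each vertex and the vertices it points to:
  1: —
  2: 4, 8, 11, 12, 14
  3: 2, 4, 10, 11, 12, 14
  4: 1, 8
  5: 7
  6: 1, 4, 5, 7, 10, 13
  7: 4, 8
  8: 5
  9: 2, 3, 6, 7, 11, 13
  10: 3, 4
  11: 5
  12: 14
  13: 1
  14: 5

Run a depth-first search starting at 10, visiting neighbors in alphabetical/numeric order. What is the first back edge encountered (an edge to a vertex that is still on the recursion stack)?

DFS from 10 (visiting neighbors in alphabetical/numeric order); mark gray on enter, black on exit:
10 gray
  3 gray
    2 gray
      4 gray
        1 gray
        1 black
        8 gray
          5 gray
            7 gray
              7→4: 4 is gray → back edge
First back edge: 7 → 4.

7->4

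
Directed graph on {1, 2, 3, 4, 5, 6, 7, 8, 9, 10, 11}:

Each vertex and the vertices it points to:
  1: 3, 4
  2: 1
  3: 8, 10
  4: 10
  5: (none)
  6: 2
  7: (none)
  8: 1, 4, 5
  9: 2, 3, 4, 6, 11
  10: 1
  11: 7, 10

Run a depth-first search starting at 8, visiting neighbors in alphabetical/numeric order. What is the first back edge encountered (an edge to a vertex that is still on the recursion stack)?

3->8

DFS from 8 (visiting neighbors in alphabetical/numeric order); mark gray on enter, black on exit:
8 gray
  1 gray
    3 gray
      3→8: 8 is gray → back edge
First back edge: 3 → 8.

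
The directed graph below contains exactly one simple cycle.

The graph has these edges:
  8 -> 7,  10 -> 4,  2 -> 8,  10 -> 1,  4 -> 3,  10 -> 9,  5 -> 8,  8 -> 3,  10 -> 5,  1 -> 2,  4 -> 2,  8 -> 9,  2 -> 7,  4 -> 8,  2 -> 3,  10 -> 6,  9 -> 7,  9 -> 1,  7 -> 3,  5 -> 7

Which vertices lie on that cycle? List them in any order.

1, 2, 8, 9

DFS with gray/black marking from 9:
9 gray
  1 gray
    2 gray
      3 gray
      3 black
      8 gray
        8→9: 9 is gray → back edge
Back edge closes the cycle 9 → 1 → 2 → 8 → 9; its vertices are {1, 2, 8, 9}.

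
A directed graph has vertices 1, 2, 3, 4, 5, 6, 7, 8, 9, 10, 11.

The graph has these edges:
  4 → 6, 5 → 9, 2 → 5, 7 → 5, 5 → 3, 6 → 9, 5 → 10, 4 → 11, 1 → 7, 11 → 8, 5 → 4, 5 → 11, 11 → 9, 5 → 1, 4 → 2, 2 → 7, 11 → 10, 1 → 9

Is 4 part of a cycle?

4 is on a cycle iff 4 can reach itself via ≥1 edge.
4 → 2 → 5 → 4 — yes.

Yes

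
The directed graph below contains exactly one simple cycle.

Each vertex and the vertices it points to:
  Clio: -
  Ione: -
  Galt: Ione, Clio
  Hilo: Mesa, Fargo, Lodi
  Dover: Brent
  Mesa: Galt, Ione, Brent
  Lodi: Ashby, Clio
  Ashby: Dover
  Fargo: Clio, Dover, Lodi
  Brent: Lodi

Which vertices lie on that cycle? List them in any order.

DFS with gray/black marking from Lodi:
Lodi gray
  Ashby gray
    Dover gray
      Brent gray
        Brent→Lodi: Lodi is gray → back edge
Back edge closes the cycle Lodi → Ashby → Dover → Brent → Lodi; its vertices are {Lodi, Ashby, Brent, Dover}.

Lodi, Ashby, Brent, Dover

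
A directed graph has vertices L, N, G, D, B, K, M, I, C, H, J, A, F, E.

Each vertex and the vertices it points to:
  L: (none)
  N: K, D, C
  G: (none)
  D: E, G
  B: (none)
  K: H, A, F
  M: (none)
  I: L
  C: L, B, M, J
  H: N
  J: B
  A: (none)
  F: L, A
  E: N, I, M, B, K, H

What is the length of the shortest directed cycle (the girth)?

For each vertex v, BFS finds the shortest path from v back to v.
The shortest such closed walk is E → N → D → E, length 3.

3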